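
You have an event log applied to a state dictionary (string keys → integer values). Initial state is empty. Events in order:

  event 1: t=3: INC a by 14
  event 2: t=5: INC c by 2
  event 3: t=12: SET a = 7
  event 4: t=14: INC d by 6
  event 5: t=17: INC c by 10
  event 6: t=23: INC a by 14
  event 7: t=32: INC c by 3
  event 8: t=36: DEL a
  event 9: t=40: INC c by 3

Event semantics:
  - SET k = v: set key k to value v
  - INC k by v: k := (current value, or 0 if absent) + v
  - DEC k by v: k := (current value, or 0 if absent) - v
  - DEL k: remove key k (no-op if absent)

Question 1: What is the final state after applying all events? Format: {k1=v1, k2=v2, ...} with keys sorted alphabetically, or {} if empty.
Answer: {c=18, d=6}

Derivation:
  after event 1 (t=3: INC a by 14): {a=14}
  after event 2 (t=5: INC c by 2): {a=14, c=2}
  after event 3 (t=12: SET a = 7): {a=7, c=2}
  after event 4 (t=14: INC d by 6): {a=7, c=2, d=6}
  after event 5 (t=17: INC c by 10): {a=7, c=12, d=6}
  after event 6 (t=23: INC a by 14): {a=21, c=12, d=6}
  after event 7 (t=32: INC c by 3): {a=21, c=15, d=6}
  after event 8 (t=36: DEL a): {c=15, d=6}
  after event 9 (t=40: INC c by 3): {c=18, d=6}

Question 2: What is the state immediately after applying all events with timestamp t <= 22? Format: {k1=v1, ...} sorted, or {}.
Answer: {a=7, c=12, d=6}

Derivation:
Apply events with t <= 22 (5 events):
  after event 1 (t=3: INC a by 14): {a=14}
  after event 2 (t=5: INC c by 2): {a=14, c=2}
  after event 3 (t=12: SET a = 7): {a=7, c=2}
  after event 4 (t=14: INC d by 6): {a=7, c=2, d=6}
  after event 5 (t=17: INC c by 10): {a=7, c=12, d=6}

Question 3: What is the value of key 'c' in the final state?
Answer: 18

Derivation:
Track key 'c' through all 9 events:
  event 1 (t=3: INC a by 14): c unchanged
  event 2 (t=5: INC c by 2): c (absent) -> 2
  event 3 (t=12: SET a = 7): c unchanged
  event 4 (t=14: INC d by 6): c unchanged
  event 5 (t=17: INC c by 10): c 2 -> 12
  event 6 (t=23: INC a by 14): c unchanged
  event 7 (t=32: INC c by 3): c 12 -> 15
  event 8 (t=36: DEL a): c unchanged
  event 9 (t=40: INC c by 3): c 15 -> 18
Final: c = 18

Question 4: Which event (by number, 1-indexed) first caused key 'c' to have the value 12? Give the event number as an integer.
Answer: 5

Derivation:
Looking for first event where c becomes 12:
  event 2: c = 2
  event 3: c = 2
  event 4: c = 2
  event 5: c 2 -> 12  <-- first match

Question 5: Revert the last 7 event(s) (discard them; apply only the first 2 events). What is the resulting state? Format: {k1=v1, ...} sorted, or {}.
Keep first 2 events (discard last 7):
  after event 1 (t=3: INC a by 14): {a=14}
  after event 2 (t=5: INC c by 2): {a=14, c=2}

Answer: {a=14, c=2}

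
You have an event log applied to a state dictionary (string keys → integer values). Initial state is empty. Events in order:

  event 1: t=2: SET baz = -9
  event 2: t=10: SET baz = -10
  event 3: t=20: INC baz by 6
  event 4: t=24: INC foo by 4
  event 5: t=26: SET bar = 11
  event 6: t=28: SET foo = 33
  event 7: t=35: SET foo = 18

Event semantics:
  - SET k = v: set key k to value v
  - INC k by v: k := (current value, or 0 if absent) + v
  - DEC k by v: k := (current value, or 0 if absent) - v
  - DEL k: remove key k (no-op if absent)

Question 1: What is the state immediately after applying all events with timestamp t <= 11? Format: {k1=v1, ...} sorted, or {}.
Answer: {baz=-10}

Derivation:
Apply events with t <= 11 (2 events):
  after event 1 (t=2: SET baz = -9): {baz=-9}
  after event 2 (t=10: SET baz = -10): {baz=-10}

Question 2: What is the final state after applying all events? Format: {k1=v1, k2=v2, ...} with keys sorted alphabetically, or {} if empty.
Answer: {bar=11, baz=-4, foo=18}

Derivation:
  after event 1 (t=2: SET baz = -9): {baz=-9}
  after event 2 (t=10: SET baz = -10): {baz=-10}
  after event 3 (t=20: INC baz by 6): {baz=-4}
  after event 4 (t=24: INC foo by 4): {baz=-4, foo=4}
  after event 5 (t=26: SET bar = 11): {bar=11, baz=-4, foo=4}
  after event 6 (t=28: SET foo = 33): {bar=11, baz=-4, foo=33}
  after event 7 (t=35: SET foo = 18): {bar=11, baz=-4, foo=18}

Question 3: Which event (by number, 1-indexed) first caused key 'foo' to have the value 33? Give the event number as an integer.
Looking for first event where foo becomes 33:
  event 4: foo = 4
  event 5: foo = 4
  event 6: foo 4 -> 33  <-- first match

Answer: 6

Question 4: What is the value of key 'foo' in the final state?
Answer: 18

Derivation:
Track key 'foo' through all 7 events:
  event 1 (t=2: SET baz = -9): foo unchanged
  event 2 (t=10: SET baz = -10): foo unchanged
  event 3 (t=20: INC baz by 6): foo unchanged
  event 4 (t=24: INC foo by 4): foo (absent) -> 4
  event 5 (t=26: SET bar = 11): foo unchanged
  event 6 (t=28: SET foo = 33): foo 4 -> 33
  event 7 (t=35: SET foo = 18): foo 33 -> 18
Final: foo = 18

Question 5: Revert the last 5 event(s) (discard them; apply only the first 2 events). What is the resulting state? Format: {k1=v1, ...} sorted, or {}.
Keep first 2 events (discard last 5):
  after event 1 (t=2: SET baz = -9): {baz=-9}
  after event 2 (t=10: SET baz = -10): {baz=-10}

Answer: {baz=-10}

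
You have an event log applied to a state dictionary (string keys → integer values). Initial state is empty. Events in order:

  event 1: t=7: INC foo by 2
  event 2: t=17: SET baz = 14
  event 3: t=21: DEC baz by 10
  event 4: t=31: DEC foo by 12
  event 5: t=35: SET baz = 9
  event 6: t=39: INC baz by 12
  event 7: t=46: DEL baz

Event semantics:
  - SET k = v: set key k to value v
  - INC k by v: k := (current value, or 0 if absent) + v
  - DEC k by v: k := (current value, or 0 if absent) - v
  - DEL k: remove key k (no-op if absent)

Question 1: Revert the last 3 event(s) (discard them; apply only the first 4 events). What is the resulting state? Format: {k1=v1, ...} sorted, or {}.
Keep first 4 events (discard last 3):
  after event 1 (t=7: INC foo by 2): {foo=2}
  after event 2 (t=17: SET baz = 14): {baz=14, foo=2}
  after event 3 (t=21: DEC baz by 10): {baz=4, foo=2}
  after event 4 (t=31: DEC foo by 12): {baz=4, foo=-10}

Answer: {baz=4, foo=-10}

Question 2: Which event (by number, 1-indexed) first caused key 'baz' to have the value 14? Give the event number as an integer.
Answer: 2

Derivation:
Looking for first event where baz becomes 14:
  event 2: baz (absent) -> 14  <-- first match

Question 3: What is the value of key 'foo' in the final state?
Track key 'foo' through all 7 events:
  event 1 (t=7: INC foo by 2): foo (absent) -> 2
  event 2 (t=17: SET baz = 14): foo unchanged
  event 3 (t=21: DEC baz by 10): foo unchanged
  event 4 (t=31: DEC foo by 12): foo 2 -> -10
  event 5 (t=35: SET baz = 9): foo unchanged
  event 6 (t=39: INC baz by 12): foo unchanged
  event 7 (t=46: DEL baz): foo unchanged
Final: foo = -10

Answer: -10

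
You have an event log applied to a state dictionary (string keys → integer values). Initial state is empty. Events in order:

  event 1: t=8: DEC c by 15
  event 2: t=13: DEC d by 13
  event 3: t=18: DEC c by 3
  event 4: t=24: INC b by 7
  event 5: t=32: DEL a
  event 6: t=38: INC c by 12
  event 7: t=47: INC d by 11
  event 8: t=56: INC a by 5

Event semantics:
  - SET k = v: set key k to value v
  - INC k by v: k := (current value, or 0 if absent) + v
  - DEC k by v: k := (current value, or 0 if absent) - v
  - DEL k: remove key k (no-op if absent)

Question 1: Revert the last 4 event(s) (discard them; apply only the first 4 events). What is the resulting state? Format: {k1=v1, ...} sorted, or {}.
Answer: {b=7, c=-18, d=-13}

Derivation:
Keep first 4 events (discard last 4):
  after event 1 (t=8: DEC c by 15): {c=-15}
  after event 2 (t=13: DEC d by 13): {c=-15, d=-13}
  after event 3 (t=18: DEC c by 3): {c=-18, d=-13}
  after event 4 (t=24: INC b by 7): {b=7, c=-18, d=-13}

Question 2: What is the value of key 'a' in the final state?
Answer: 5

Derivation:
Track key 'a' through all 8 events:
  event 1 (t=8: DEC c by 15): a unchanged
  event 2 (t=13: DEC d by 13): a unchanged
  event 3 (t=18: DEC c by 3): a unchanged
  event 4 (t=24: INC b by 7): a unchanged
  event 5 (t=32: DEL a): a (absent) -> (absent)
  event 6 (t=38: INC c by 12): a unchanged
  event 7 (t=47: INC d by 11): a unchanged
  event 8 (t=56: INC a by 5): a (absent) -> 5
Final: a = 5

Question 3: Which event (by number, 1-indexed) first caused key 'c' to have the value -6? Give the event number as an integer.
Looking for first event where c becomes -6:
  event 1: c = -15
  event 2: c = -15
  event 3: c = -18
  event 4: c = -18
  event 5: c = -18
  event 6: c -18 -> -6  <-- first match

Answer: 6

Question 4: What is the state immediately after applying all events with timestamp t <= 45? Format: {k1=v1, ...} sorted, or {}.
Apply events with t <= 45 (6 events):
  after event 1 (t=8: DEC c by 15): {c=-15}
  after event 2 (t=13: DEC d by 13): {c=-15, d=-13}
  after event 3 (t=18: DEC c by 3): {c=-18, d=-13}
  after event 4 (t=24: INC b by 7): {b=7, c=-18, d=-13}
  after event 5 (t=32: DEL a): {b=7, c=-18, d=-13}
  after event 6 (t=38: INC c by 12): {b=7, c=-6, d=-13}

Answer: {b=7, c=-6, d=-13}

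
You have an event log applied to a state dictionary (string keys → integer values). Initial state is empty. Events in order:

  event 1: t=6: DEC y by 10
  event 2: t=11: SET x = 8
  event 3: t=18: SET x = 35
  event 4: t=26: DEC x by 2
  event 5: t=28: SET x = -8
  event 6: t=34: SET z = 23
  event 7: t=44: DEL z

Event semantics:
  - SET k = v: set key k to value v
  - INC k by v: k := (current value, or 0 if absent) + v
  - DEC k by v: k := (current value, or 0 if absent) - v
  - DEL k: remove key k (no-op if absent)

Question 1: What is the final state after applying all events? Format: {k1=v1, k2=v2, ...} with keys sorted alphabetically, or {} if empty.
  after event 1 (t=6: DEC y by 10): {y=-10}
  after event 2 (t=11: SET x = 8): {x=8, y=-10}
  after event 3 (t=18: SET x = 35): {x=35, y=-10}
  after event 4 (t=26: DEC x by 2): {x=33, y=-10}
  after event 5 (t=28: SET x = -8): {x=-8, y=-10}
  after event 6 (t=34: SET z = 23): {x=-8, y=-10, z=23}
  after event 7 (t=44: DEL z): {x=-8, y=-10}

Answer: {x=-8, y=-10}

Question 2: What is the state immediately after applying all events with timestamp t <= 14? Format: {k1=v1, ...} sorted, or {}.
Answer: {x=8, y=-10}

Derivation:
Apply events with t <= 14 (2 events):
  after event 1 (t=6: DEC y by 10): {y=-10}
  after event 2 (t=11: SET x = 8): {x=8, y=-10}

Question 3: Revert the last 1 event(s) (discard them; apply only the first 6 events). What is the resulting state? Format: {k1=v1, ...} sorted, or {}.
Answer: {x=-8, y=-10, z=23}

Derivation:
Keep first 6 events (discard last 1):
  after event 1 (t=6: DEC y by 10): {y=-10}
  after event 2 (t=11: SET x = 8): {x=8, y=-10}
  after event 3 (t=18: SET x = 35): {x=35, y=-10}
  after event 4 (t=26: DEC x by 2): {x=33, y=-10}
  after event 5 (t=28: SET x = -8): {x=-8, y=-10}
  after event 6 (t=34: SET z = 23): {x=-8, y=-10, z=23}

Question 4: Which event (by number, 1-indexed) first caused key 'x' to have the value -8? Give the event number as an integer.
Answer: 5

Derivation:
Looking for first event where x becomes -8:
  event 2: x = 8
  event 3: x = 35
  event 4: x = 33
  event 5: x 33 -> -8  <-- first match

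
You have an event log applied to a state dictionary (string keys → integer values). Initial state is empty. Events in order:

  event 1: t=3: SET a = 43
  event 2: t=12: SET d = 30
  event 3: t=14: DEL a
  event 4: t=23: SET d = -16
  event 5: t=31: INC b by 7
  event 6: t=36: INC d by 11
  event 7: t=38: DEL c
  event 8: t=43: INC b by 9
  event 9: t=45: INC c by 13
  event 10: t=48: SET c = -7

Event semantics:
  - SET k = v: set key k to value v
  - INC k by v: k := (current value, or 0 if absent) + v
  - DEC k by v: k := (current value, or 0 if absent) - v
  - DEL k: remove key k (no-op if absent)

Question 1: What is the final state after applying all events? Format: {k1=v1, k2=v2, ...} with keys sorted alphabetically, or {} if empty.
Answer: {b=16, c=-7, d=-5}

Derivation:
  after event 1 (t=3: SET a = 43): {a=43}
  after event 2 (t=12: SET d = 30): {a=43, d=30}
  after event 3 (t=14: DEL a): {d=30}
  after event 4 (t=23: SET d = -16): {d=-16}
  after event 5 (t=31: INC b by 7): {b=7, d=-16}
  after event 6 (t=36: INC d by 11): {b=7, d=-5}
  after event 7 (t=38: DEL c): {b=7, d=-5}
  after event 8 (t=43: INC b by 9): {b=16, d=-5}
  after event 9 (t=45: INC c by 13): {b=16, c=13, d=-5}
  after event 10 (t=48: SET c = -7): {b=16, c=-7, d=-5}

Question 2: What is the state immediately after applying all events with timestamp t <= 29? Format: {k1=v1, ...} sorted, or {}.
Answer: {d=-16}

Derivation:
Apply events with t <= 29 (4 events):
  after event 1 (t=3: SET a = 43): {a=43}
  after event 2 (t=12: SET d = 30): {a=43, d=30}
  after event 3 (t=14: DEL a): {d=30}
  after event 4 (t=23: SET d = -16): {d=-16}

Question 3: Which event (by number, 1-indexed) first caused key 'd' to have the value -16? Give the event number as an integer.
Looking for first event where d becomes -16:
  event 2: d = 30
  event 3: d = 30
  event 4: d 30 -> -16  <-- first match

Answer: 4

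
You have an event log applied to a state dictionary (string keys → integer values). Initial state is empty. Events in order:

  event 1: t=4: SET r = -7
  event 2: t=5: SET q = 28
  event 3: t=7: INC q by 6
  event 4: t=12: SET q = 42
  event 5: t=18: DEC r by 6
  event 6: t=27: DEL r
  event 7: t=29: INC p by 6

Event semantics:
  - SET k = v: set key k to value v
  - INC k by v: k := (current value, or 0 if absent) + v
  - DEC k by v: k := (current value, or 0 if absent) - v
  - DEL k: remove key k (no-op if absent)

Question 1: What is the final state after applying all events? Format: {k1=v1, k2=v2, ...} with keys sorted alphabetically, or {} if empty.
  after event 1 (t=4: SET r = -7): {r=-7}
  after event 2 (t=5: SET q = 28): {q=28, r=-7}
  after event 3 (t=7: INC q by 6): {q=34, r=-7}
  after event 4 (t=12: SET q = 42): {q=42, r=-7}
  after event 5 (t=18: DEC r by 6): {q=42, r=-13}
  after event 6 (t=27: DEL r): {q=42}
  after event 7 (t=29: INC p by 6): {p=6, q=42}

Answer: {p=6, q=42}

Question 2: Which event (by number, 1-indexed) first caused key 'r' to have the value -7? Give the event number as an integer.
Answer: 1

Derivation:
Looking for first event where r becomes -7:
  event 1: r (absent) -> -7  <-- first match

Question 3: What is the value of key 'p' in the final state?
Answer: 6

Derivation:
Track key 'p' through all 7 events:
  event 1 (t=4: SET r = -7): p unchanged
  event 2 (t=5: SET q = 28): p unchanged
  event 3 (t=7: INC q by 6): p unchanged
  event 4 (t=12: SET q = 42): p unchanged
  event 5 (t=18: DEC r by 6): p unchanged
  event 6 (t=27: DEL r): p unchanged
  event 7 (t=29: INC p by 6): p (absent) -> 6
Final: p = 6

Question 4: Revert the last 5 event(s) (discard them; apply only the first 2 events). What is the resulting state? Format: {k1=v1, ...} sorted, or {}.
Answer: {q=28, r=-7}

Derivation:
Keep first 2 events (discard last 5):
  after event 1 (t=4: SET r = -7): {r=-7}
  after event 2 (t=5: SET q = 28): {q=28, r=-7}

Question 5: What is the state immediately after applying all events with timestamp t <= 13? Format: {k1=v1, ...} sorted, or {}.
Answer: {q=42, r=-7}

Derivation:
Apply events with t <= 13 (4 events):
  after event 1 (t=4: SET r = -7): {r=-7}
  after event 2 (t=5: SET q = 28): {q=28, r=-7}
  after event 3 (t=7: INC q by 6): {q=34, r=-7}
  after event 4 (t=12: SET q = 42): {q=42, r=-7}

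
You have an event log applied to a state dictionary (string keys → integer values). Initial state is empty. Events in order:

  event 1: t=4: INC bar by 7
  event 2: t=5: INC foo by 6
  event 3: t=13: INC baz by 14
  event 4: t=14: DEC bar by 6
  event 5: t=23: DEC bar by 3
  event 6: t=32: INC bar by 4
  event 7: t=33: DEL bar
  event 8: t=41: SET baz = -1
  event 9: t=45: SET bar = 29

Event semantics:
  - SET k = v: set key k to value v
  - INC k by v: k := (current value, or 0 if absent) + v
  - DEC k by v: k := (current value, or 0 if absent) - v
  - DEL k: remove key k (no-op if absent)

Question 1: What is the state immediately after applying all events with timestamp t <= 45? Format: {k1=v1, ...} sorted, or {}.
Answer: {bar=29, baz=-1, foo=6}

Derivation:
Apply events with t <= 45 (9 events):
  after event 1 (t=4: INC bar by 7): {bar=7}
  after event 2 (t=5: INC foo by 6): {bar=7, foo=6}
  after event 3 (t=13: INC baz by 14): {bar=7, baz=14, foo=6}
  after event 4 (t=14: DEC bar by 6): {bar=1, baz=14, foo=6}
  after event 5 (t=23: DEC bar by 3): {bar=-2, baz=14, foo=6}
  after event 6 (t=32: INC bar by 4): {bar=2, baz=14, foo=6}
  after event 7 (t=33: DEL bar): {baz=14, foo=6}
  after event 8 (t=41: SET baz = -1): {baz=-1, foo=6}
  after event 9 (t=45: SET bar = 29): {bar=29, baz=-1, foo=6}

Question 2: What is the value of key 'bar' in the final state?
Track key 'bar' through all 9 events:
  event 1 (t=4: INC bar by 7): bar (absent) -> 7
  event 2 (t=5: INC foo by 6): bar unchanged
  event 3 (t=13: INC baz by 14): bar unchanged
  event 4 (t=14: DEC bar by 6): bar 7 -> 1
  event 5 (t=23: DEC bar by 3): bar 1 -> -2
  event 6 (t=32: INC bar by 4): bar -2 -> 2
  event 7 (t=33: DEL bar): bar 2 -> (absent)
  event 8 (t=41: SET baz = -1): bar unchanged
  event 9 (t=45: SET bar = 29): bar (absent) -> 29
Final: bar = 29

Answer: 29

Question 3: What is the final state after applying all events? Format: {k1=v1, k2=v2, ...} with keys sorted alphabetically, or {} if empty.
Answer: {bar=29, baz=-1, foo=6}

Derivation:
  after event 1 (t=4: INC bar by 7): {bar=7}
  after event 2 (t=5: INC foo by 6): {bar=7, foo=6}
  after event 3 (t=13: INC baz by 14): {bar=7, baz=14, foo=6}
  after event 4 (t=14: DEC bar by 6): {bar=1, baz=14, foo=6}
  after event 5 (t=23: DEC bar by 3): {bar=-2, baz=14, foo=6}
  after event 6 (t=32: INC bar by 4): {bar=2, baz=14, foo=6}
  after event 7 (t=33: DEL bar): {baz=14, foo=6}
  after event 8 (t=41: SET baz = -1): {baz=-1, foo=6}
  after event 9 (t=45: SET bar = 29): {bar=29, baz=-1, foo=6}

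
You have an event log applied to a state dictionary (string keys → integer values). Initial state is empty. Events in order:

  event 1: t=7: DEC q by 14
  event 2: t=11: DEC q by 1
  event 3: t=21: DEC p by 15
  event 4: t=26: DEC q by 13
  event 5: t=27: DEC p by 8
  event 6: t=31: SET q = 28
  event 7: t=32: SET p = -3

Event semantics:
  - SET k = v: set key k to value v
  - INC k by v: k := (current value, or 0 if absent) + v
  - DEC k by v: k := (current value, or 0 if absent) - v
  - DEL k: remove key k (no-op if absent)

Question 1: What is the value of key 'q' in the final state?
Track key 'q' through all 7 events:
  event 1 (t=7: DEC q by 14): q (absent) -> -14
  event 2 (t=11: DEC q by 1): q -14 -> -15
  event 3 (t=21: DEC p by 15): q unchanged
  event 4 (t=26: DEC q by 13): q -15 -> -28
  event 5 (t=27: DEC p by 8): q unchanged
  event 6 (t=31: SET q = 28): q -28 -> 28
  event 7 (t=32: SET p = -3): q unchanged
Final: q = 28

Answer: 28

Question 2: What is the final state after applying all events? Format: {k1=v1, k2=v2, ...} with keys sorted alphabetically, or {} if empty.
Answer: {p=-3, q=28}

Derivation:
  after event 1 (t=7: DEC q by 14): {q=-14}
  after event 2 (t=11: DEC q by 1): {q=-15}
  after event 3 (t=21: DEC p by 15): {p=-15, q=-15}
  after event 4 (t=26: DEC q by 13): {p=-15, q=-28}
  after event 5 (t=27: DEC p by 8): {p=-23, q=-28}
  after event 6 (t=31: SET q = 28): {p=-23, q=28}
  after event 7 (t=32: SET p = -3): {p=-3, q=28}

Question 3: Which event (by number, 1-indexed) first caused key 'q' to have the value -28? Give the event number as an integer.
Answer: 4

Derivation:
Looking for first event where q becomes -28:
  event 1: q = -14
  event 2: q = -15
  event 3: q = -15
  event 4: q -15 -> -28  <-- first match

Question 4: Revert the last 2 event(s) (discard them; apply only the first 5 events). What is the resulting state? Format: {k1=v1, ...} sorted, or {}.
Answer: {p=-23, q=-28}

Derivation:
Keep first 5 events (discard last 2):
  after event 1 (t=7: DEC q by 14): {q=-14}
  after event 2 (t=11: DEC q by 1): {q=-15}
  after event 3 (t=21: DEC p by 15): {p=-15, q=-15}
  after event 4 (t=26: DEC q by 13): {p=-15, q=-28}
  after event 5 (t=27: DEC p by 8): {p=-23, q=-28}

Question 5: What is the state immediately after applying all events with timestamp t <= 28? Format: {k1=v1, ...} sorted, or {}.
Apply events with t <= 28 (5 events):
  after event 1 (t=7: DEC q by 14): {q=-14}
  after event 2 (t=11: DEC q by 1): {q=-15}
  after event 3 (t=21: DEC p by 15): {p=-15, q=-15}
  after event 4 (t=26: DEC q by 13): {p=-15, q=-28}
  after event 5 (t=27: DEC p by 8): {p=-23, q=-28}

Answer: {p=-23, q=-28}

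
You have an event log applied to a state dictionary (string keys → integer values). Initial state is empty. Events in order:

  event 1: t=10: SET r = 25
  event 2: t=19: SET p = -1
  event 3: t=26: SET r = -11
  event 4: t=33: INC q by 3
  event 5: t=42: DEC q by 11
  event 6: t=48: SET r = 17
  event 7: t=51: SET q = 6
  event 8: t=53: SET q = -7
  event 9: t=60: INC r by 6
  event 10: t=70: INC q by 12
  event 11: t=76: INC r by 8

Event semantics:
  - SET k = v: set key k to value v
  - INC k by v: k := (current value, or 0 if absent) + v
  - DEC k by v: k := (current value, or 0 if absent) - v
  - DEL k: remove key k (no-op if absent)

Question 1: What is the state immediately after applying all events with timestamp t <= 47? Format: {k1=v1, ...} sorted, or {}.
Apply events with t <= 47 (5 events):
  after event 1 (t=10: SET r = 25): {r=25}
  after event 2 (t=19: SET p = -1): {p=-1, r=25}
  after event 3 (t=26: SET r = -11): {p=-1, r=-11}
  after event 4 (t=33: INC q by 3): {p=-1, q=3, r=-11}
  after event 5 (t=42: DEC q by 11): {p=-1, q=-8, r=-11}

Answer: {p=-1, q=-8, r=-11}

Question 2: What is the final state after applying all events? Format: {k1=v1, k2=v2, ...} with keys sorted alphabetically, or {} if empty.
Answer: {p=-1, q=5, r=31}

Derivation:
  after event 1 (t=10: SET r = 25): {r=25}
  after event 2 (t=19: SET p = -1): {p=-1, r=25}
  after event 3 (t=26: SET r = -11): {p=-1, r=-11}
  after event 4 (t=33: INC q by 3): {p=-1, q=3, r=-11}
  after event 5 (t=42: DEC q by 11): {p=-1, q=-8, r=-11}
  after event 6 (t=48: SET r = 17): {p=-1, q=-8, r=17}
  after event 7 (t=51: SET q = 6): {p=-1, q=6, r=17}
  after event 8 (t=53: SET q = -7): {p=-1, q=-7, r=17}
  after event 9 (t=60: INC r by 6): {p=-1, q=-7, r=23}
  after event 10 (t=70: INC q by 12): {p=-1, q=5, r=23}
  after event 11 (t=76: INC r by 8): {p=-1, q=5, r=31}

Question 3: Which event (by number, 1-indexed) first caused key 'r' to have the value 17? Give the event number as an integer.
Looking for first event where r becomes 17:
  event 1: r = 25
  event 2: r = 25
  event 3: r = -11
  event 4: r = -11
  event 5: r = -11
  event 6: r -11 -> 17  <-- first match

Answer: 6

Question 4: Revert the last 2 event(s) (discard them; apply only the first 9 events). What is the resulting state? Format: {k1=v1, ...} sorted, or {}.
Keep first 9 events (discard last 2):
  after event 1 (t=10: SET r = 25): {r=25}
  after event 2 (t=19: SET p = -1): {p=-1, r=25}
  after event 3 (t=26: SET r = -11): {p=-1, r=-11}
  after event 4 (t=33: INC q by 3): {p=-1, q=3, r=-11}
  after event 5 (t=42: DEC q by 11): {p=-1, q=-8, r=-11}
  after event 6 (t=48: SET r = 17): {p=-1, q=-8, r=17}
  after event 7 (t=51: SET q = 6): {p=-1, q=6, r=17}
  after event 8 (t=53: SET q = -7): {p=-1, q=-7, r=17}
  after event 9 (t=60: INC r by 6): {p=-1, q=-7, r=23}

Answer: {p=-1, q=-7, r=23}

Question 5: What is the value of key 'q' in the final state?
Track key 'q' through all 11 events:
  event 1 (t=10: SET r = 25): q unchanged
  event 2 (t=19: SET p = -1): q unchanged
  event 3 (t=26: SET r = -11): q unchanged
  event 4 (t=33: INC q by 3): q (absent) -> 3
  event 5 (t=42: DEC q by 11): q 3 -> -8
  event 6 (t=48: SET r = 17): q unchanged
  event 7 (t=51: SET q = 6): q -8 -> 6
  event 8 (t=53: SET q = -7): q 6 -> -7
  event 9 (t=60: INC r by 6): q unchanged
  event 10 (t=70: INC q by 12): q -7 -> 5
  event 11 (t=76: INC r by 8): q unchanged
Final: q = 5

Answer: 5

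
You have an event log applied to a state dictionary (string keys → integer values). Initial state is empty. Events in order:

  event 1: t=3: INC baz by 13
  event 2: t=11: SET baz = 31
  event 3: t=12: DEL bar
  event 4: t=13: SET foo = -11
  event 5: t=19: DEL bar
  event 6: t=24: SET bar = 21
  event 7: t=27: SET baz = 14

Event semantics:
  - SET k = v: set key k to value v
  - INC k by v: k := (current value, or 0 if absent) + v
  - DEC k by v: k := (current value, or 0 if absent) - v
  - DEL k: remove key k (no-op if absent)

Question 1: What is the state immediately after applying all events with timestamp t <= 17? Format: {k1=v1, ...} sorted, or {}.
Apply events with t <= 17 (4 events):
  after event 1 (t=3: INC baz by 13): {baz=13}
  after event 2 (t=11: SET baz = 31): {baz=31}
  after event 3 (t=12: DEL bar): {baz=31}
  after event 4 (t=13: SET foo = -11): {baz=31, foo=-11}

Answer: {baz=31, foo=-11}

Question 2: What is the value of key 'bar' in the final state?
Track key 'bar' through all 7 events:
  event 1 (t=3: INC baz by 13): bar unchanged
  event 2 (t=11: SET baz = 31): bar unchanged
  event 3 (t=12: DEL bar): bar (absent) -> (absent)
  event 4 (t=13: SET foo = -11): bar unchanged
  event 5 (t=19: DEL bar): bar (absent) -> (absent)
  event 6 (t=24: SET bar = 21): bar (absent) -> 21
  event 7 (t=27: SET baz = 14): bar unchanged
Final: bar = 21

Answer: 21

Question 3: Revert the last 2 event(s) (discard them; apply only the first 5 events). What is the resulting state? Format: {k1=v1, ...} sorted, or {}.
Keep first 5 events (discard last 2):
  after event 1 (t=3: INC baz by 13): {baz=13}
  after event 2 (t=11: SET baz = 31): {baz=31}
  after event 3 (t=12: DEL bar): {baz=31}
  after event 4 (t=13: SET foo = -11): {baz=31, foo=-11}
  after event 5 (t=19: DEL bar): {baz=31, foo=-11}

Answer: {baz=31, foo=-11}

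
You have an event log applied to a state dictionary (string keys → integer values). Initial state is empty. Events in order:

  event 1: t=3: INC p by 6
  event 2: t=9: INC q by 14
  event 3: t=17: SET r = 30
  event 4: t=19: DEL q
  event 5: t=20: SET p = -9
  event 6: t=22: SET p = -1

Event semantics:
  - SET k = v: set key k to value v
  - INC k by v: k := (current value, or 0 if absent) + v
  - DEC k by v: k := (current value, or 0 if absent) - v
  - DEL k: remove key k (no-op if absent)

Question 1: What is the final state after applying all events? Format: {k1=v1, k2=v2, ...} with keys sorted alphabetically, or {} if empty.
  after event 1 (t=3: INC p by 6): {p=6}
  after event 2 (t=9: INC q by 14): {p=6, q=14}
  after event 3 (t=17: SET r = 30): {p=6, q=14, r=30}
  after event 4 (t=19: DEL q): {p=6, r=30}
  after event 5 (t=20: SET p = -9): {p=-9, r=30}
  after event 6 (t=22: SET p = -1): {p=-1, r=30}

Answer: {p=-1, r=30}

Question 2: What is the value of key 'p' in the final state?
Answer: -1

Derivation:
Track key 'p' through all 6 events:
  event 1 (t=3: INC p by 6): p (absent) -> 6
  event 2 (t=9: INC q by 14): p unchanged
  event 3 (t=17: SET r = 30): p unchanged
  event 4 (t=19: DEL q): p unchanged
  event 5 (t=20: SET p = -9): p 6 -> -9
  event 6 (t=22: SET p = -1): p -9 -> -1
Final: p = -1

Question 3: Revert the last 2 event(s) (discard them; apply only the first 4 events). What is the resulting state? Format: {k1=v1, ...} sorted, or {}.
Answer: {p=6, r=30}

Derivation:
Keep first 4 events (discard last 2):
  after event 1 (t=3: INC p by 6): {p=6}
  after event 2 (t=9: INC q by 14): {p=6, q=14}
  after event 3 (t=17: SET r = 30): {p=6, q=14, r=30}
  after event 4 (t=19: DEL q): {p=6, r=30}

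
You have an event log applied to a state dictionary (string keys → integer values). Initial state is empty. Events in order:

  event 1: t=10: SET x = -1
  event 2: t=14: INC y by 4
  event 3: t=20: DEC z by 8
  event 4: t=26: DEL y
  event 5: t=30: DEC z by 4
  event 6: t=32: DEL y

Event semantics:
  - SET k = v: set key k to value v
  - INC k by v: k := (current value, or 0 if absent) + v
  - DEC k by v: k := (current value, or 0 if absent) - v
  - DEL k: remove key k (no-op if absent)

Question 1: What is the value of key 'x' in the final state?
Track key 'x' through all 6 events:
  event 1 (t=10: SET x = -1): x (absent) -> -1
  event 2 (t=14: INC y by 4): x unchanged
  event 3 (t=20: DEC z by 8): x unchanged
  event 4 (t=26: DEL y): x unchanged
  event 5 (t=30: DEC z by 4): x unchanged
  event 6 (t=32: DEL y): x unchanged
Final: x = -1

Answer: -1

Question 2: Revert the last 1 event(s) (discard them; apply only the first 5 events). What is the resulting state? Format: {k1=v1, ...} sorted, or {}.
Keep first 5 events (discard last 1):
  after event 1 (t=10: SET x = -1): {x=-1}
  after event 2 (t=14: INC y by 4): {x=-1, y=4}
  after event 3 (t=20: DEC z by 8): {x=-1, y=4, z=-8}
  after event 4 (t=26: DEL y): {x=-1, z=-8}
  after event 5 (t=30: DEC z by 4): {x=-1, z=-12}

Answer: {x=-1, z=-12}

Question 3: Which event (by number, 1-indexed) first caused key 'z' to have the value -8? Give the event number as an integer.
Answer: 3

Derivation:
Looking for first event where z becomes -8:
  event 3: z (absent) -> -8  <-- first match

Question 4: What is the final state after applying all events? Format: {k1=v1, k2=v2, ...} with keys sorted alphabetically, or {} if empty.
  after event 1 (t=10: SET x = -1): {x=-1}
  after event 2 (t=14: INC y by 4): {x=-1, y=4}
  after event 3 (t=20: DEC z by 8): {x=-1, y=4, z=-8}
  after event 4 (t=26: DEL y): {x=-1, z=-8}
  after event 5 (t=30: DEC z by 4): {x=-1, z=-12}
  after event 6 (t=32: DEL y): {x=-1, z=-12}

Answer: {x=-1, z=-12}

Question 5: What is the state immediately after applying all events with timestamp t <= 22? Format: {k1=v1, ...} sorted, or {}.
Answer: {x=-1, y=4, z=-8}

Derivation:
Apply events with t <= 22 (3 events):
  after event 1 (t=10: SET x = -1): {x=-1}
  after event 2 (t=14: INC y by 4): {x=-1, y=4}
  after event 3 (t=20: DEC z by 8): {x=-1, y=4, z=-8}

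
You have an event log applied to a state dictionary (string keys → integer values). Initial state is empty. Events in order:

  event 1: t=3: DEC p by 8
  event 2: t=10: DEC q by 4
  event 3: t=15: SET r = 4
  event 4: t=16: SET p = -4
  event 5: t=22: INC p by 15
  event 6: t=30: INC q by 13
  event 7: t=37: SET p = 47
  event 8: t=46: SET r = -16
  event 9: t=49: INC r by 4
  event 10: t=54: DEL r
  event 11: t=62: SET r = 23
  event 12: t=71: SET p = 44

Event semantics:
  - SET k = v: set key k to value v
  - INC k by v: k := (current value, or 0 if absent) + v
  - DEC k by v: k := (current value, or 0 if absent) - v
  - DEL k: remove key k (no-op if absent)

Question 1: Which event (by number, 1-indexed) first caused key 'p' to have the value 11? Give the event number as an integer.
Answer: 5

Derivation:
Looking for first event where p becomes 11:
  event 1: p = -8
  event 2: p = -8
  event 3: p = -8
  event 4: p = -4
  event 5: p -4 -> 11  <-- first match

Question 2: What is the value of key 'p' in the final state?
Answer: 44

Derivation:
Track key 'p' through all 12 events:
  event 1 (t=3: DEC p by 8): p (absent) -> -8
  event 2 (t=10: DEC q by 4): p unchanged
  event 3 (t=15: SET r = 4): p unchanged
  event 4 (t=16: SET p = -4): p -8 -> -4
  event 5 (t=22: INC p by 15): p -4 -> 11
  event 6 (t=30: INC q by 13): p unchanged
  event 7 (t=37: SET p = 47): p 11 -> 47
  event 8 (t=46: SET r = -16): p unchanged
  event 9 (t=49: INC r by 4): p unchanged
  event 10 (t=54: DEL r): p unchanged
  event 11 (t=62: SET r = 23): p unchanged
  event 12 (t=71: SET p = 44): p 47 -> 44
Final: p = 44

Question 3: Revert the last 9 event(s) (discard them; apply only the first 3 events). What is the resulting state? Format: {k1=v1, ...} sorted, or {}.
Answer: {p=-8, q=-4, r=4}

Derivation:
Keep first 3 events (discard last 9):
  after event 1 (t=3: DEC p by 8): {p=-8}
  after event 2 (t=10: DEC q by 4): {p=-8, q=-4}
  after event 3 (t=15: SET r = 4): {p=-8, q=-4, r=4}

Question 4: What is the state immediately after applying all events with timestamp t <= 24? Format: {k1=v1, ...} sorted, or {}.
Apply events with t <= 24 (5 events):
  after event 1 (t=3: DEC p by 8): {p=-8}
  after event 2 (t=10: DEC q by 4): {p=-8, q=-4}
  after event 3 (t=15: SET r = 4): {p=-8, q=-4, r=4}
  after event 4 (t=16: SET p = -4): {p=-4, q=-4, r=4}
  after event 5 (t=22: INC p by 15): {p=11, q=-4, r=4}

Answer: {p=11, q=-4, r=4}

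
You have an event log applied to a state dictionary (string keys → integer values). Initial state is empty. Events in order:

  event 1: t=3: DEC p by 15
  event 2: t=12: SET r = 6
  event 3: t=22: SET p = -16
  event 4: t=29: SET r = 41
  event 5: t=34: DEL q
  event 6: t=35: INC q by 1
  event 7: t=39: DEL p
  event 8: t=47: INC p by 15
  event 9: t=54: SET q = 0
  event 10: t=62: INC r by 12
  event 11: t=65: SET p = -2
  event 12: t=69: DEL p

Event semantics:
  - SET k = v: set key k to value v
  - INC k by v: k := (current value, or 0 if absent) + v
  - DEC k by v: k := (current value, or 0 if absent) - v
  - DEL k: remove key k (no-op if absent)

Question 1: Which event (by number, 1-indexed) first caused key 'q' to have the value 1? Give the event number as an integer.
Answer: 6

Derivation:
Looking for first event where q becomes 1:
  event 6: q (absent) -> 1  <-- first match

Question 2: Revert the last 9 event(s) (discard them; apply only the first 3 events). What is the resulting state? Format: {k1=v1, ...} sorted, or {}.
Keep first 3 events (discard last 9):
  after event 1 (t=3: DEC p by 15): {p=-15}
  after event 2 (t=12: SET r = 6): {p=-15, r=6}
  after event 3 (t=22: SET p = -16): {p=-16, r=6}

Answer: {p=-16, r=6}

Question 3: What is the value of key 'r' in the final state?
Answer: 53

Derivation:
Track key 'r' through all 12 events:
  event 1 (t=3: DEC p by 15): r unchanged
  event 2 (t=12: SET r = 6): r (absent) -> 6
  event 3 (t=22: SET p = -16): r unchanged
  event 4 (t=29: SET r = 41): r 6 -> 41
  event 5 (t=34: DEL q): r unchanged
  event 6 (t=35: INC q by 1): r unchanged
  event 7 (t=39: DEL p): r unchanged
  event 8 (t=47: INC p by 15): r unchanged
  event 9 (t=54: SET q = 0): r unchanged
  event 10 (t=62: INC r by 12): r 41 -> 53
  event 11 (t=65: SET p = -2): r unchanged
  event 12 (t=69: DEL p): r unchanged
Final: r = 53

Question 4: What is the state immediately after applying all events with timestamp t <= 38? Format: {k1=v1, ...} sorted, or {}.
Answer: {p=-16, q=1, r=41}

Derivation:
Apply events with t <= 38 (6 events):
  after event 1 (t=3: DEC p by 15): {p=-15}
  after event 2 (t=12: SET r = 6): {p=-15, r=6}
  after event 3 (t=22: SET p = -16): {p=-16, r=6}
  after event 4 (t=29: SET r = 41): {p=-16, r=41}
  after event 5 (t=34: DEL q): {p=-16, r=41}
  after event 6 (t=35: INC q by 1): {p=-16, q=1, r=41}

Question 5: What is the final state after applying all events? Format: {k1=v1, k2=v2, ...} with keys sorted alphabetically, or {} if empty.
Answer: {q=0, r=53}

Derivation:
  after event 1 (t=3: DEC p by 15): {p=-15}
  after event 2 (t=12: SET r = 6): {p=-15, r=6}
  after event 3 (t=22: SET p = -16): {p=-16, r=6}
  after event 4 (t=29: SET r = 41): {p=-16, r=41}
  after event 5 (t=34: DEL q): {p=-16, r=41}
  after event 6 (t=35: INC q by 1): {p=-16, q=1, r=41}
  after event 7 (t=39: DEL p): {q=1, r=41}
  after event 8 (t=47: INC p by 15): {p=15, q=1, r=41}
  after event 9 (t=54: SET q = 0): {p=15, q=0, r=41}
  after event 10 (t=62: INC r by 12): {p=15, q=0, r=53}
  after event 11 (t=65: SET p = -2): {p=-2, q=0, r=53}
  after event 12 (t=69: DEL p): {q=0, r=53}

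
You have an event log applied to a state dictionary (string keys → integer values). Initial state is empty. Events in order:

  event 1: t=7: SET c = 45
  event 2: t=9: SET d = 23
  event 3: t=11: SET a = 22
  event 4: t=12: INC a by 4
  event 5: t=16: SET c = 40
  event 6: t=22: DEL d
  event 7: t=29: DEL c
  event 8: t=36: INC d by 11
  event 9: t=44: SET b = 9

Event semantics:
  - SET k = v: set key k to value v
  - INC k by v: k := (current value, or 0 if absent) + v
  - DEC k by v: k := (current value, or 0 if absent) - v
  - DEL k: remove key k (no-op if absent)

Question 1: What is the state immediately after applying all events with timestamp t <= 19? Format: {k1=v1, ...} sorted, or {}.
Answer: {a=26, c=40, d=23}

Derivation:
Apply events with t <= 19 (5 events):
  after event 1 (t=7: SET c = 45): {c=45}
  after event 2 (t=9: SET d = 23): {c=45, d=23}
  after event 3 (t=11: SET a = 22): {a=22, c=45, d=23}
  after event 4 (t=12: INC a by 4): {a=26, c=45, d=23}
  after event 5 (t=16: SET c = 40): {a=26, c=40, d=23}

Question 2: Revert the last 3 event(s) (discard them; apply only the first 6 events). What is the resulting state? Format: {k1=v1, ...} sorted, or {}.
Keep first 6 events (discard last 3):
  after event 1 (t=7: SET c = 45): {c=45}
  after event 2 (t=9: SET d = 23): {c=45, d=23}
  after event 3 (t=11: SET a = 22): {a=22, c=45, d=23}
  after event 4 (t=12: INC a by 4): {a=26, c=45, d=23}
  after event 5 (t=16: SET c = 40): {a=26, c=40, d=23}
  after event 6 (t=22: DEL d): {a=26, c=40}

Answer: {a=26, c=40}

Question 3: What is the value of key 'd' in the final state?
Track key 'd' through all 9 events:
  event 1 (t=7: SET c = 45): d unchanged
  event 2 (t=9: SET d = 23): d (absent) -> 23
  event 3 (t=11: SET a = 22): d unchanged
  event 4 (t=12: INC a by 4): d unchanged
  event 5 (t=16: SET c = 40): d unchanged
  event 6 (t=22: DEL d): d 23 -> (absent)
  event 7 (t=29: DEL c): d unchanged
  event 8 (t=36: INC d by 11): d (absent) -> 11
  event 9 (t=44: SET b = 9): d unchanged
Final: d = 11

Answer: 11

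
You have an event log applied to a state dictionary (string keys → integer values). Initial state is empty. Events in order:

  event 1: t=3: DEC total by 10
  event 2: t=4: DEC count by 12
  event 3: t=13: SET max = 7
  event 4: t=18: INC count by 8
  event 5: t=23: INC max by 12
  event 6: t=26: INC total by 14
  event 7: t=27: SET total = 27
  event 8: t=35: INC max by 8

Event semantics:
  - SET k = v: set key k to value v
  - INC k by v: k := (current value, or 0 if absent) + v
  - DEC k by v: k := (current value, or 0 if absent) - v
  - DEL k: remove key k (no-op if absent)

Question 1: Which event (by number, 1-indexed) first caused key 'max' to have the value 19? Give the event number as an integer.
Looking for first event where max becomes 19:
  event 3: max = 7
  event 4: max = 7
  event 5: max 7 -> 19  <-- first match

Answer: 5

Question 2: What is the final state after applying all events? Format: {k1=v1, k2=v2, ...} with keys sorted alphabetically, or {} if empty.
  after event 1 (t=3: DEC total by 10): {total=-10}
  after event 2 (t=4: DEC count by 12): {count=-12, total=-10}
  after event 3 (t=13: SET max = 7): {count=-12, max=7, total=-10}
  after event 4 (t=18: INC count by 8): {count=-4, max=7, total=-10}
  after event 5 (t=23: INC max by 12): {count=-4, max=19, total=-10}
  after event 6 (t=26: INC total by 14): {count=-4, max=19, total=4}
  after event 7 (t=27: SET total = 27): {count=-4, max=19, total=27}
  after event 8 (t=35: INC max by 8): {count=-4, max=27, total=27}

Answer: {count=-4, max=27, total=27}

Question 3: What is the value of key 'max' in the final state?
Answer: 27

Derivation:
Track key 'max' through all 8 events:
  event 1 (t=3: DEC total by 10): max unchanged
  event 2 (t=4: DEC count by 12): max unchanged
  event 3 (t=13: SET max = 7): max (absent) -> 7
  event 4 (t=18: INC count by 8): max unchanged
  event 5 (t=23: INC max by 12): max 7 -> 19
  event 6 (t=26: INC total by 14): max unchanged
  event 7 (t=27: SET total = 27): max unchanged
  event 8 (t=35: INC max by 8): max 19 -> 27
Final: max = 27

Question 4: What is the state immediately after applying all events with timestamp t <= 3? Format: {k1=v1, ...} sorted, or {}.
Apply events with t <= 3 (1 events):
  after event 1 (t=3: DEC total by 10): {total=-10}

Answer: {total=-10}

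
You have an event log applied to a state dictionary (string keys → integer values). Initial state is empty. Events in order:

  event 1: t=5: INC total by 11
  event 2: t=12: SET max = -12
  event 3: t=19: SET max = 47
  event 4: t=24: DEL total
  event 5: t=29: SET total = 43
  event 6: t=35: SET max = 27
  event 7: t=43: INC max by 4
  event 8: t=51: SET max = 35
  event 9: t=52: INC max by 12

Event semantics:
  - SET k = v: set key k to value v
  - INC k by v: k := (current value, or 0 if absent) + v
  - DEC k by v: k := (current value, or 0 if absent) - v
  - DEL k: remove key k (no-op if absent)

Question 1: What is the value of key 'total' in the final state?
Track key 'total' through all 9 events:
  event 1 (t=5: INC total by 11): total (absent) -> 11
  event 2 (t=12: SET max = -12): total unchanged
  event 3 (t=19: SET max = 47): total unchanged
  event 4 (t=24: DEL total): total 11 -> (absent)
  event 5 (t=29: SET total = 43): total (absent) -> 43
  event 6 (t=35: SET max = 27): total unchanged
  event 7 (t=43: INC max by 4): total unchanged
  event 8 (t=51: SET max = 35): total unchanged
  event 9 (t=52: INC max by 12): total unchanged
Final: total = 43

Answer: 43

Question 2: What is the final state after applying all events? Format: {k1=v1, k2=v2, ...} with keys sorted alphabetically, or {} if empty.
Answer: {max=47, total=43}

Derivation:
  after event 1 (t=5: INC total by 11): {total=11}
  after event 2 (t=12: SET max = -12): {max=-12, total=11}
  after event 3 (t=19: SET max = 47): {max=47, total=11}
  after event 4 (t=24: DEL total): {max=47}
  after event 5 (t=29: SET total = 43): {max=47, total=43}
  after event 6 (t=35: SET max = 27): {max=27, total=43}
  after event 7 (t=43: INC max by 4): {max=31, total=43}
  after event 8 (t=51: SET max = 35): {max=35, total=43}
  after event 9 (t=52: INC max by 12): {max=47, total=43}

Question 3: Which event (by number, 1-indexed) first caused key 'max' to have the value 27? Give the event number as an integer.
Looking for first event where max becomes 27:
  event 2: max = -12
  event 3: max = 47
  event 4: max = 47
  event 5: max = 47
  event 6: max 47 -> 27  <-- first match

Answer: 6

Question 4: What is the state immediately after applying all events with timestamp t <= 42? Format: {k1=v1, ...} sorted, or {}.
Apply events with t <= 42 (6 events):
  after event 1 (t=5: INC total by 11): {total=11}
  after event 2 (t=12: SET max = -12): {max=-12, total=11}
  after event 3 (t=19: SET max = 47): {max=47, total=11}
  after event 4 (t=24: DEL total): {max=47}
  after event 5 (t=29: SET total = 43): {max=47, total=43}
  after event 6 (t=35: SET max = 27): {max=27, total=43}

Answer: {max=27, total=43}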